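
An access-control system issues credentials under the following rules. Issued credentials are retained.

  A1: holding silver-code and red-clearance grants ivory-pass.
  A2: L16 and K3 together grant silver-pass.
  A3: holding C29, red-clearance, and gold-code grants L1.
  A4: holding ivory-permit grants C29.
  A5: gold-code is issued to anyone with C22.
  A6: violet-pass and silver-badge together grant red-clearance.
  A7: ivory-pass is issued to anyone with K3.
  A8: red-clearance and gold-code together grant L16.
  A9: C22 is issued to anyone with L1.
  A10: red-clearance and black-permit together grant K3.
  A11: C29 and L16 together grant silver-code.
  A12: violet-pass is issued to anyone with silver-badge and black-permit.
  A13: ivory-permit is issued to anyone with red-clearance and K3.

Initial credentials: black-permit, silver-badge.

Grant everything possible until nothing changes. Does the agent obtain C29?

Holding silver-badge and black-permit grants violet-pass (A12).
Holding violet-pass and silver-badge grants red-clearance (A6).
Holding red-clearance and black-permit grants K3 (A10).
Holding red-clearance and K3 grants ivory-permit (A13).
Holding ivory-permit grants C29 (A4).

Yes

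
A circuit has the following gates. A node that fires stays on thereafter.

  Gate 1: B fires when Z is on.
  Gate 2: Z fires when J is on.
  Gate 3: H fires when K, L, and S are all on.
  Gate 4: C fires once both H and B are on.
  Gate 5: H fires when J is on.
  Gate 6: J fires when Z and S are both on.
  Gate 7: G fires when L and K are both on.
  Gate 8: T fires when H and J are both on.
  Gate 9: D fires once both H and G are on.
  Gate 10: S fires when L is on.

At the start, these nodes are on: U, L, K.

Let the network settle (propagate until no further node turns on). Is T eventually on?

T would need H and J (Gate 8), but J never turns on.

No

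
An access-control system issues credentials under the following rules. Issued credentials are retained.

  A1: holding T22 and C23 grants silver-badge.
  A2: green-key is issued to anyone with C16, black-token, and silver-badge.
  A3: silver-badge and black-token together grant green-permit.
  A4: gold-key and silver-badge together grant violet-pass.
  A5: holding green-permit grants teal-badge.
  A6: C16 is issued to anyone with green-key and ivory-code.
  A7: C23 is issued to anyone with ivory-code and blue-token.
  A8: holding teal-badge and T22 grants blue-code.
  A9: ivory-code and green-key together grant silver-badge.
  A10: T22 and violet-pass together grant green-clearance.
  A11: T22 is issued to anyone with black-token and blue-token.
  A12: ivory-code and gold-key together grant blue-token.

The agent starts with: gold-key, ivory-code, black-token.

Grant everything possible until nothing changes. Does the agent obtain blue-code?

Holding ivory-code and gold-key grants blue-token (A12).
Holding black-token and blue-token grants T22 (A11).
Holding ivory-code and blue-token grants C23 (A7).
Holding T22 and C23 grants silver-badge (A1).
Holding silver-badge and black-token grants green-permit (A3).
Holding green-permit grants teal-badge (A5).
Holding teal-badge and T22 grants blue-code (A8).

Yes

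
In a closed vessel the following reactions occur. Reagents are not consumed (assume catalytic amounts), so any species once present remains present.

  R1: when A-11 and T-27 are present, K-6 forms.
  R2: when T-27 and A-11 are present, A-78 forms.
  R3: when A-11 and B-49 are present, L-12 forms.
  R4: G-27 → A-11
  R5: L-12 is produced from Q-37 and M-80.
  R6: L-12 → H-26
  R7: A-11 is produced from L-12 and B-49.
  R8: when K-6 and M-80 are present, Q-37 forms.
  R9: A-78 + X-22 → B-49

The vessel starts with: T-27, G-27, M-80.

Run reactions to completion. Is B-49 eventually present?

No

B-49 would need A-78 and X-22 (R9), but X-22 never forms.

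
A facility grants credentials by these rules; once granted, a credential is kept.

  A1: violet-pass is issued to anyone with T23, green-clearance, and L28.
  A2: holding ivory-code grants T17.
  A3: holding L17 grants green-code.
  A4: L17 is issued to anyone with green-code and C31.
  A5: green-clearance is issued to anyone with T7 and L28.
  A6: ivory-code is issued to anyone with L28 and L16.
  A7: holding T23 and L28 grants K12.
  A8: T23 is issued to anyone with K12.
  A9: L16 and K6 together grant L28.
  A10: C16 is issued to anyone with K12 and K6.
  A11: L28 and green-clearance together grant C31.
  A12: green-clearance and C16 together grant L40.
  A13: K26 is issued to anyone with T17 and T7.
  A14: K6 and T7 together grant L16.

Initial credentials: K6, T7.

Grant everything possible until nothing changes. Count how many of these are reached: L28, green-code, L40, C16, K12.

Holding K6 and T7 grants L16 (A14).
Holding L16 and K6 grants L28 (A9).
L28: reached.
green-code would need L17 (A3), but L17 is never granted.
L40 would need green-clearance and C16 (A12), but C16 is never granted.
C16 would need K12 and K6 (A10), but K12 is never granted.
K12 would need T23 and L28 (A7), but T23 is never granted.
Reached: L28 — 1 of the 5.

1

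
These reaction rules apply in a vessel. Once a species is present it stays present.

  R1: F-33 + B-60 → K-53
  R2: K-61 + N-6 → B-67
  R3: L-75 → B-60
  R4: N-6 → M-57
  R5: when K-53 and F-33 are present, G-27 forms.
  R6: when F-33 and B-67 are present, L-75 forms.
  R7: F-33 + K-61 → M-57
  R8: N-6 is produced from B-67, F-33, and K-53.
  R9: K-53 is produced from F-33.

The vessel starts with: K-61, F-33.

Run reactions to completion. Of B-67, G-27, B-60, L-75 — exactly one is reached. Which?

G-27

F-33 present → K-53 forms (R9).
K-53 and F-33 present → G-27 forms (R5).
B-60 would need L-75 (R3), but L-75 never forms. B-67 would need K-61 and N-6 (R2), but N-6 never forms. L-75 would need F-33 and B-67 (R6), but B-67 never forms.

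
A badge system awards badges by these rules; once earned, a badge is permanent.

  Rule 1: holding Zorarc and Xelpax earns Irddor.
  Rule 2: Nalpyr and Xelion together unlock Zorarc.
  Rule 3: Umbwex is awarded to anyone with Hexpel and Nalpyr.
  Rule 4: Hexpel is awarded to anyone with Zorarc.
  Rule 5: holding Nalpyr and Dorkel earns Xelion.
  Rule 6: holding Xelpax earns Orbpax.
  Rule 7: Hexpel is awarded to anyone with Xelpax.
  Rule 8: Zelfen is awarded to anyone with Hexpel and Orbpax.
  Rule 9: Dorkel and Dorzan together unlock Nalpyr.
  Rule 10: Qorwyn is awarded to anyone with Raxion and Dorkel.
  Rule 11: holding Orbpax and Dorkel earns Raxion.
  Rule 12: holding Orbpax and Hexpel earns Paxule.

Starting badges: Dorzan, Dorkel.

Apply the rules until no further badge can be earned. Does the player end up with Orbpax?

Orbpax would need Xelpax (Rule 6), but Xelpax is never earned.

No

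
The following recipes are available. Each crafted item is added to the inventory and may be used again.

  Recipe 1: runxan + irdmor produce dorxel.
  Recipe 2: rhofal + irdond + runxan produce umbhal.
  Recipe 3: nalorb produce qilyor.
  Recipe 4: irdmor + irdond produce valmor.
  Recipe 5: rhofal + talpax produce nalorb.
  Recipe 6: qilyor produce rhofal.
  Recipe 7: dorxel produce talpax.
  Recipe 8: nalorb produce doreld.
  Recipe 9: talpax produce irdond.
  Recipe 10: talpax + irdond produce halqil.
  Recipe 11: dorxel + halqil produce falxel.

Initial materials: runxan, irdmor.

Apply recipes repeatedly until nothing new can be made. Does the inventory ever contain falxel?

Yes

Using Recipe 1, runxan and irdmor make dorxel.
Using Recipe 7, dorxel makes talpax.
Using Recipe 9, talpax makes irdond.
talpax + irdond → halqil (Recipe 10).
dorxel + halqil → falxel (Recipe 11).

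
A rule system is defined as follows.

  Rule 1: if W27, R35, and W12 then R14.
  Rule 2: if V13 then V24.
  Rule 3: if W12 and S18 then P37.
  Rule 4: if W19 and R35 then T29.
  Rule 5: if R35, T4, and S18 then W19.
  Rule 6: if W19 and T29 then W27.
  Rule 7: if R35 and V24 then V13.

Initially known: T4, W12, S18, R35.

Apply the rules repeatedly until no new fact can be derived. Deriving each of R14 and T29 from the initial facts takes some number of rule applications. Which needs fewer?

T29

T29: R35, T4, and S18 hold, so W19 follows (Rule 5). From W19 and R35, Rule 4 gives T29. [2 rule applications]
R14: From R35, T4, and S18, Rule 5 gives W19. From W19 and R35, Rule 4 gives T29. From W19 and T29, Rule 6 gives W27. From W27, R35, and W12, Rule 1 gives R14. [4 rule applications]
T29 needs fewer.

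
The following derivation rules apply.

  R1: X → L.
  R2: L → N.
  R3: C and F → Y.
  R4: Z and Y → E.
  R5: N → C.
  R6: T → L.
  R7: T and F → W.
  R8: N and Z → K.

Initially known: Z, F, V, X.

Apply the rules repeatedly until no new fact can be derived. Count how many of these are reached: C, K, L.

3

X holds, so L follows (R1).
From L, R2 gives N.
N and Z hold, so K follows (R8).
N holds, so C follows (R5).
C: reached.
K: reached.
L: reached.
All 3 are reached.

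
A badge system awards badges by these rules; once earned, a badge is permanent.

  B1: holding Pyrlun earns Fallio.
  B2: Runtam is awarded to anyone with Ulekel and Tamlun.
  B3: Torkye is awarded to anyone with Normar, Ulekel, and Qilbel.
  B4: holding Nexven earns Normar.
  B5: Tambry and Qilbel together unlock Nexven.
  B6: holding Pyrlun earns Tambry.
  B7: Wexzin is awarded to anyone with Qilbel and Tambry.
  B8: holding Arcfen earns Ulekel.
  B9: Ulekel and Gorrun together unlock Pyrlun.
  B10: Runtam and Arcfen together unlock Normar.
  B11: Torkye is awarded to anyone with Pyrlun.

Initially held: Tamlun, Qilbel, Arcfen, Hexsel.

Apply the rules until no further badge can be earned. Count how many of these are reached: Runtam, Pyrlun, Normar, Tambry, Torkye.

3

With Arcfen, Ulekel is earned (B8).
With Ulekel and Tamlun, Runtam is earned (B2).
With Runtam and Arcfen, Normar is earned (B10).
With Normar, Ulekel, and Qilbel, Torkye is earned (B3).
Runtam: reached.
Pyrlun would need Ulekel and Gorrun (B9), but Gorrun is never earned.
Normar: reached.
Tambry would need Pyrlun (B6), but Pyrlun is never earned.
Torkye: reached.
Reached: Runtam, Normar, and Torkye — 3 of the 5.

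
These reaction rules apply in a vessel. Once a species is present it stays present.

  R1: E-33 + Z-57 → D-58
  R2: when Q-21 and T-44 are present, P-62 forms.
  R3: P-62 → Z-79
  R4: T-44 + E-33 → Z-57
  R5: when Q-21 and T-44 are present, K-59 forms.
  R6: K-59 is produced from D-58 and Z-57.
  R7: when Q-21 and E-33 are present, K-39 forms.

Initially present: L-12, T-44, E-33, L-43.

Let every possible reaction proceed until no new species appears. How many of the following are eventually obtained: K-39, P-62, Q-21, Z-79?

0

K-39 would need Q-21 and E-33 (R7), but Q-21 never forms.
P-62 would need Q-21 and T-44 (R2), but Q-21 never forms.
No rule produces Q-21, and it is not given.
Z-79 would need P-62 (R3), but P-62 never forms.
None of the 4 are reached.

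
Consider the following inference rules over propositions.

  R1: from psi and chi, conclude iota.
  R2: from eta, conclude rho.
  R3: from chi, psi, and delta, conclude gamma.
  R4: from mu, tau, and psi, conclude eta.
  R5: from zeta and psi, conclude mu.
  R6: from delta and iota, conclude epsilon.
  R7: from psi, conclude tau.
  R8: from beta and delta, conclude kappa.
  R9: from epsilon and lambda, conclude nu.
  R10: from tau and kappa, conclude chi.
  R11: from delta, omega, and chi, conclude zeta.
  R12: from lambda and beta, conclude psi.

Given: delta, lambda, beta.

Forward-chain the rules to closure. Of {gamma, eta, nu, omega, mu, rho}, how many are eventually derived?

beta and delta hold, so kappa follows (R8).
lambda and beta hold, so psi follows (R12).
From psi, R7 gives tau.
tau and kappa hold, so chi follows (R10).
psi and chi hold, so iota follows (R1).
From chi, psi, and delta, R3 gives gamma.
delta and iota hold, so epsilon follows (R6).
From epsilon and lambda, R9 gives nu.
gamma: reached.
eta would need mu, tau, and psi (R4), but mu is never established.
nu: reached.
No rule produces omega, and it is not given.
mu would need zeta and psi (R5), but zeta is never established.
rho would need eta (R2), but eta is never established.
Reached: gamma and nu — 2 of the 6.

2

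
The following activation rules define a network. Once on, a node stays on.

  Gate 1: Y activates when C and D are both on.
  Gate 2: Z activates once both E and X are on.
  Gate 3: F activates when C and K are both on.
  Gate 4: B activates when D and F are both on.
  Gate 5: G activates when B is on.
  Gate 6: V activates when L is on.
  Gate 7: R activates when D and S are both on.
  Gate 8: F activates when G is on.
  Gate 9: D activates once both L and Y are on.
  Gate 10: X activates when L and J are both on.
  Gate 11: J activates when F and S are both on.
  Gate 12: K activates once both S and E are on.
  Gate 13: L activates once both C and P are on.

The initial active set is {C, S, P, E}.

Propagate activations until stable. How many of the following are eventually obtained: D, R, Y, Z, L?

Gate 13: C and P on → L on.
Gate 12: S and E on → K on.
C and K are on, so F activates (Gate 3).
Gate 11: F and S on → J on.
Gate 10: L and J on → X on.
E and X are on, so Z activates (Gate 2).
D would need L and Y (Gate 9), but Y never turns on.
R would need D and S (Gate 7), but D never turns on.
Y would need C and D (Gate 1), but D never turns on.
Z: reached.
L: reached.
Reached: Z and L — 2 of the 5.

2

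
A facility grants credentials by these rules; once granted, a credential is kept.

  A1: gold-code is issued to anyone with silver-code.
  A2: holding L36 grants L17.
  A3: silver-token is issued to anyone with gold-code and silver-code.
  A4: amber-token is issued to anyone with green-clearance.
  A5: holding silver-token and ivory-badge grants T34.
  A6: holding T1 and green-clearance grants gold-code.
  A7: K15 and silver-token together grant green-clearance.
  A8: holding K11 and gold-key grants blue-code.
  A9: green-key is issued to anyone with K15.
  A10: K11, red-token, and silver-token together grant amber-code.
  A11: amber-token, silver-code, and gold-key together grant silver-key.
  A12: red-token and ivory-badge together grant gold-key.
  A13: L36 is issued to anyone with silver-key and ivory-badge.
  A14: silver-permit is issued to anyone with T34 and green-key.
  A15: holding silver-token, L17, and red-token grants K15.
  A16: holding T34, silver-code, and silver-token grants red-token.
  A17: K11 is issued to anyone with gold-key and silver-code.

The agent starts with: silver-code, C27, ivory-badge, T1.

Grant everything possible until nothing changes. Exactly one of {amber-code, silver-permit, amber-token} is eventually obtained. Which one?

amber-code

Holding silver-code grants gold-code (A1).
Holding gold-code and silver-code grants silver-token (A3).
Holding silver-token and ivory-badge grants T34 (A5).
Holding T34, silver-code, and silver-token grants red-token (A16).
Holding red-token and ivory-badge grants gold-key (A12).
Holding gold-key and silver-code grants K11 (A17).
Holding K11, red-token, and silver-token grants amber-code (A10).
amber-token would need green-clearance (A4), but green-clearance is never granted. silver-permit would need T34 and green-key (A14), but green-key is never granted.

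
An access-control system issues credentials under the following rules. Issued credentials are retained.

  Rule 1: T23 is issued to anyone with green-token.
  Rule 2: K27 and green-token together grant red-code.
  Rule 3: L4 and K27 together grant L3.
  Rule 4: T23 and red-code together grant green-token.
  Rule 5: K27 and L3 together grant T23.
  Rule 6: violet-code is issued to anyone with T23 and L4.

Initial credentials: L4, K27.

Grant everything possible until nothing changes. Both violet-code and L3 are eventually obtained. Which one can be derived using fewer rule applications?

L3

L3: Holding L4 and K27 grants L3 (Rule 3). [1 rule application]
violet-code: Holding L4 and K27 grants L3 (Rule 3). Holding K27 and L3 grants T23 (Rule 5). Holding T23 and L4 grants violet-code (Rule 6). [3 rule applications]
L3 needs fewer.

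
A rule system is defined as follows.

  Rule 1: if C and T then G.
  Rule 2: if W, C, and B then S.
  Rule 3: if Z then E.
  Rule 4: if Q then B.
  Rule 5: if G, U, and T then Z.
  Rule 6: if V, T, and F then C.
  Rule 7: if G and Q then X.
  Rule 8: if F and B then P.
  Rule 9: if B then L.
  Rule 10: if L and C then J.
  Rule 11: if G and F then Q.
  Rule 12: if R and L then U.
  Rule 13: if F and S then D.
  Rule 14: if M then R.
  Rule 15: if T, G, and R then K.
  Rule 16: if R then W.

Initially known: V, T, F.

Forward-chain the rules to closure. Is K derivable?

No

K would need T, G, and R (Rule 15), but R is never established.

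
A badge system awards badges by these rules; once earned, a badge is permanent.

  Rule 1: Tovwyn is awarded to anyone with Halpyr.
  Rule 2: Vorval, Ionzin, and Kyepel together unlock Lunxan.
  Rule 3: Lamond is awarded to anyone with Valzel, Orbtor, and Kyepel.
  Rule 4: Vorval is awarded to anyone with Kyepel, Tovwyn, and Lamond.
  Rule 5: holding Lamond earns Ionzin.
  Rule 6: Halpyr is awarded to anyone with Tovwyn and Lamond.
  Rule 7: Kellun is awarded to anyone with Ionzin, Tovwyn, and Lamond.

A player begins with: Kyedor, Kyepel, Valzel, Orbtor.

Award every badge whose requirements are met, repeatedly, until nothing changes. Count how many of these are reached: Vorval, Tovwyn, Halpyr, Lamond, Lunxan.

1

With Valzel, Orbtor, and Kyepel, Lamond is earned (Rule 3).
Vorval would need Kyepel, Tovwyn, and Lamond (Rule 4), but Tovwyn is never earned.
Tovwyn would need Halpyr (Rule 1), but Halpyr is never earned.
Halpyr would need Tovwyn and Lamond (Rule 6), but Tovwyn is never earned.
Lamond: reached.
Lunxan would need Vorval, Ionzin, and Kyepel (Rule 2), but Vorval is never earned.
Reached: Lamond — 1 of the 5.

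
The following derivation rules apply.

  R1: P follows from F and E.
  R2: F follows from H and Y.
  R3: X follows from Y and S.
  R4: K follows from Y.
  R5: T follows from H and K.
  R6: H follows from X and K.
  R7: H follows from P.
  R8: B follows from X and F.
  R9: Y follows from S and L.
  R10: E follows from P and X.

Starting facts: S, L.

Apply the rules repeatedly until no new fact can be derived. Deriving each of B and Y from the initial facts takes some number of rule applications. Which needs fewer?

Y

Y: From S and L, R9 gives Y. [1 rule application]
B: From S and L, R9 gives Y. Y and S hold, so X follows (R3). From Y, R4 gives K. X and K hold, so H follows (R6). From H and Y, R2 gives F. From X and F, R8 gives B. [6 rule applications]
Y needs fewer.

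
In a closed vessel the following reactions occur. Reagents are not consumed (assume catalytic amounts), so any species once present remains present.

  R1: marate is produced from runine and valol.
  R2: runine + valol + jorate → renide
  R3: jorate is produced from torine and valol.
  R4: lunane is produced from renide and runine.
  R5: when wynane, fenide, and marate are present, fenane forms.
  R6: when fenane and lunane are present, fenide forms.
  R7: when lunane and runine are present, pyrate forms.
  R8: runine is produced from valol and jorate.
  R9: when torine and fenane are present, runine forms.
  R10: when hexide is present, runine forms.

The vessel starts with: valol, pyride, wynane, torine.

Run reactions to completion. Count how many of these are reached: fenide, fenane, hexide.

0

fenide would need fenane and lunane (R6), but fenane never forms.
fenane would need wynane, fenide, and marate (R5), but fenide never forms.
No rule produces hexide, and it is not given.
None of the 3 are reached.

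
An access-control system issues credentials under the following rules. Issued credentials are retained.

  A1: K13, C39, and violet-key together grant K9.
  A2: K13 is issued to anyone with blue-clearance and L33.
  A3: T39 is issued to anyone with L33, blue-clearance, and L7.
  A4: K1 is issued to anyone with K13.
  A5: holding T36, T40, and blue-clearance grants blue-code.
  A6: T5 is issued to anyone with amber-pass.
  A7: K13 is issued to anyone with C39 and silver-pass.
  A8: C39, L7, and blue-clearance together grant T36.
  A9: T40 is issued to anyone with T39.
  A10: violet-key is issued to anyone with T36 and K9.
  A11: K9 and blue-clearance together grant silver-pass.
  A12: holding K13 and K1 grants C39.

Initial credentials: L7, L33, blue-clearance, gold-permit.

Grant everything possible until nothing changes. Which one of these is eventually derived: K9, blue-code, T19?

blue-code

Holding blue-clearance and L33 grants K13 (A2).
Holding L33, blue-clearance, and L7 grants T39 (A3).
Holding T39 grants T40 (A9).
Holding K13 grants K1 (A4).
Holding K13 and K1 grants C39 (A12).
Holding C39, L7, and blue-clearance grants T36 (A8).
Holding T36, T40, and blue-clearance grants blue-code (A5).
K9 would need K13, C39, and violet-key (A1), but violet-key is never granted. No rule produces T19, and it is not given.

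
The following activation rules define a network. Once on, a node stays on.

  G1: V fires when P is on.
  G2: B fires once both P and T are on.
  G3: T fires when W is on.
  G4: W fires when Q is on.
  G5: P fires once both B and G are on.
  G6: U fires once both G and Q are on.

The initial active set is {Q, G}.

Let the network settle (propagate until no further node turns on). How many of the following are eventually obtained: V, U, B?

1

G6: G and Q on → U on.
V would need P (G1), but P never turns on.
U: reached.
B would need P and T (G2), but P never turns on.
Reached: U — 1 of the 3.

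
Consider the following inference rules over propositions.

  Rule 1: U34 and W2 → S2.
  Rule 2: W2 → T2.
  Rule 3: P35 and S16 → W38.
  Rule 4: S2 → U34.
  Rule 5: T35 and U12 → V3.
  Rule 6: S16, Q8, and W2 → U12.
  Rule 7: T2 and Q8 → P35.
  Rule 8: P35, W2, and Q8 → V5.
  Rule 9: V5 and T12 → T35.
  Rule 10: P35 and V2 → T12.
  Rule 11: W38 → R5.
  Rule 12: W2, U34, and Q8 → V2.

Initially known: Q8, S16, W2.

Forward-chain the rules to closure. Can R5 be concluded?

Yes

From W2, Rule 2 gives T2.
T2 and Q8 hold, so P35 follows (Rule 7).
From P35 and S16, Rule 3 gives W38.
From W38, Rule 11 gives R5.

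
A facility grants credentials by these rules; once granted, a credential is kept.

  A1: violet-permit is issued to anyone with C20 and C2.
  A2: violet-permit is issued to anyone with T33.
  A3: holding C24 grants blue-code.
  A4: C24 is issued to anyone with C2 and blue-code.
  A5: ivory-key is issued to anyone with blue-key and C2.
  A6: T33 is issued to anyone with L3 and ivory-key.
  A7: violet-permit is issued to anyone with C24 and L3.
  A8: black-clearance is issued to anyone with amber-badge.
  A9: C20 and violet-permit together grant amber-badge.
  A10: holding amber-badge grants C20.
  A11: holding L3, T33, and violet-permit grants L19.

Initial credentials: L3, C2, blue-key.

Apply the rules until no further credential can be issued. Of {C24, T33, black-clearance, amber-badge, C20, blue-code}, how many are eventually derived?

1

Holding blue-key and C2 grants ivory-key (A5).
Holding L3 and ivory-key grants T33 (A6).
C24 would need C2 and blue-code (A4), but blue-code is never granted.
T33: reached.
black-clearance would need amber-badge (A8), but amber-badge is never granted.
amber-badge would need C20 and violet-permit (A9), but C20 is never granted.
C20 would need amber-badge (A10), but amber-badge is never granted.
blue-code would need C24 (A3), but C24 is never granted.
Reached: T33 — 1 of the 6.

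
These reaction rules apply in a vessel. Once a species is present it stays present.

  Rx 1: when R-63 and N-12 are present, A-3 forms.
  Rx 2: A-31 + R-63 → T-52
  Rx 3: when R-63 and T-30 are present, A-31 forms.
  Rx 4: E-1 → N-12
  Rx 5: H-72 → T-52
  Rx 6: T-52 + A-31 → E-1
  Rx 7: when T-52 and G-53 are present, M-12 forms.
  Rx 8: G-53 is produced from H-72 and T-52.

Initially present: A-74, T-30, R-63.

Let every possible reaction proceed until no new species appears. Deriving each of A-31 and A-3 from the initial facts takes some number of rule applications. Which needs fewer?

A-31: R-63 and T-30 present → A-31 forms (Rx 3). [1 rule application]
A-3: R-63 and T-30 present → A-31 forms (Rx 3). A-31 and R-63 present → T-52 forms (Rx 2). T-52 and A-31 present → E-1 forms (Rx 6). E-1 present → N-12 forms (Rx 4). R-63 and N-12 present → A-3 forms (Rx 1). [5 rule applications]
A-31 needs fewer.

A-31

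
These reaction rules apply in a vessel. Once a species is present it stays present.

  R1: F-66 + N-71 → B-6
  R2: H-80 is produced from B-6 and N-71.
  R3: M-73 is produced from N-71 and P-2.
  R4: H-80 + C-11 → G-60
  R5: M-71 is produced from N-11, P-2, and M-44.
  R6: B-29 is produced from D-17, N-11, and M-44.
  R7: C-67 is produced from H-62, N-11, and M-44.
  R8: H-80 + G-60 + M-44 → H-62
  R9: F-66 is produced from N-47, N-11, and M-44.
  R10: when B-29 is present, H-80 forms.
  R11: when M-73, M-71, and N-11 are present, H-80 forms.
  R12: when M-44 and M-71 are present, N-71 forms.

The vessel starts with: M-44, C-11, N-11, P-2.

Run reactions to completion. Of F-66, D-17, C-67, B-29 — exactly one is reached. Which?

C-67

N-11, P-2, and M-44 present → M-71 forms (R5).
M-44 and M-71 present → N-71 forms (R12).
N-71 and P-2 present → M-73 forms (R3).
M-73, M-71, and N-11 present → H-80 forms (R11).
H-80 and C-11 present → G-60 forms (R4).
H-80, G-60, and M-44 present → H-62 forms (R8).
H-62, N-11, and M-44 present → C-67 forms (R7).
B-29 would need D-17, N-11, and M-44 (R6), but D-17 never forms. No rule produces D-17, and it is not given. F-66 would need N-47, N-11, and M-44 (R9), but N-47 never forms.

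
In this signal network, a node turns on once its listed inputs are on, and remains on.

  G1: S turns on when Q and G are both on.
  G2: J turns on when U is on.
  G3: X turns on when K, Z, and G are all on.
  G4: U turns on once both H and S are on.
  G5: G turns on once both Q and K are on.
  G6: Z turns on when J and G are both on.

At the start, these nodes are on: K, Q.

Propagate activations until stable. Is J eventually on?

J would need U (G2), but U never turns on.

No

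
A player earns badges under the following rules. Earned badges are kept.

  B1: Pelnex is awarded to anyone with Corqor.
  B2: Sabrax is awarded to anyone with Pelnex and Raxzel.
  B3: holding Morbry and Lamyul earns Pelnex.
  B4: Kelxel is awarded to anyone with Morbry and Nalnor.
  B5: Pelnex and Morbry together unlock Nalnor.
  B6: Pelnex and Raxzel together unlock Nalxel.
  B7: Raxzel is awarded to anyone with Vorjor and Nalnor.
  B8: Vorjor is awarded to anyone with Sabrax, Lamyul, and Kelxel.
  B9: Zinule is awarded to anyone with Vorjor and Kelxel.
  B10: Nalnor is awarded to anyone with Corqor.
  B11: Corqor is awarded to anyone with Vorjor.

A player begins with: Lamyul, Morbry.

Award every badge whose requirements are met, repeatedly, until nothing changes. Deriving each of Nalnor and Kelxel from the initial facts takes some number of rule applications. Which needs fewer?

Nalnor: With Morbry and Lamyul, Pelnex is earned (B3). With Pelnex and Morbry, Nalnor is earned (B5). [2 rule applications]
Kelxel: With Morbry and Lamyul, Pelnex is earned (B3). With Pelnex and Morbry, Nalnor is earned (B5). With Morbry and Nalnor, Kelxel is earned (B4). [3 rule applications]
Nalnor needs fewer.

Nalnor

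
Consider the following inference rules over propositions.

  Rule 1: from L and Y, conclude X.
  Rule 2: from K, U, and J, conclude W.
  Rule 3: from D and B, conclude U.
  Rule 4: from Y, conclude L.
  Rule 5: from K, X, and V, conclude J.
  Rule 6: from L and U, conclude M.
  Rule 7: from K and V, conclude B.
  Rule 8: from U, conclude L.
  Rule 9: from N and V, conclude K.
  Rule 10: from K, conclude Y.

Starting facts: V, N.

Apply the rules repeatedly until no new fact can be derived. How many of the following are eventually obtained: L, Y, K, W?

N and V hold, so K follows (Rule 9).
K holds, so Y follows (Rule 10).
Y holds, so L follows (Rule 4).
L: reached.
Y: reached.
K: reached.
W would need K, U, and J (Rule 2), but U is never established.
Reached: L, Y, and K — 3 of the 4.

3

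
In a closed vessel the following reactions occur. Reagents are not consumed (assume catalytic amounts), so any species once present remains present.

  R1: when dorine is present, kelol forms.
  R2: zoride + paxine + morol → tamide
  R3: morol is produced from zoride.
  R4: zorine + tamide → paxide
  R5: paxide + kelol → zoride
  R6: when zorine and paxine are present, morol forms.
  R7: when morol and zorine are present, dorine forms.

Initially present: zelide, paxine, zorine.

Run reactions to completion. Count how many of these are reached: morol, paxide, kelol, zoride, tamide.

zorine and paxine present → morol forms (R6).
morol and zorine present → dorine forms (R7).
dorine present → kelol forms (R1).
morol: reached.
paxide would need zorine and tamide (R4), but tamide never forms.
kelol: reached.
zoride would need paxide and kelol (R5), but paxide never forms.
tamide would need zoride, paxine, and morol (R2), but zoride never forms.
Reached: morol and kelol — 2 of the 5.

2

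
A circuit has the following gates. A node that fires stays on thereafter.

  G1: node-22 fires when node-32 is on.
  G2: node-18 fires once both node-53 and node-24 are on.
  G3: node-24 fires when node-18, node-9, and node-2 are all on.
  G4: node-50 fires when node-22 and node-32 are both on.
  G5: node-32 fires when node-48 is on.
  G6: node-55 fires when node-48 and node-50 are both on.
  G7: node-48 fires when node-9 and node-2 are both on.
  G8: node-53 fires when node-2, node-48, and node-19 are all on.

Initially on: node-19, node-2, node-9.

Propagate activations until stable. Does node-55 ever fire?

Yes

G7: node-9 and node-2 on → node-48 on.
G5: node-48 on → node-32 on.
node-32 is on, so node-22 fires (G1).
node-22 and node-32 are on, so node-50 fires (G4).
G6: node-48 and node-50 on → node-55 on.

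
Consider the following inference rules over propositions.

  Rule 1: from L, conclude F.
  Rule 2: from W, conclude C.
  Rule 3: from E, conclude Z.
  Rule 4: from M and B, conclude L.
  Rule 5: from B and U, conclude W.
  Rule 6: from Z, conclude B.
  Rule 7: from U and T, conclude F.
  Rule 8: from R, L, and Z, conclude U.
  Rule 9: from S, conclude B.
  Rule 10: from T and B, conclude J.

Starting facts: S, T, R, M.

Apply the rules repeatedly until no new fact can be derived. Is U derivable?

U would need R, L, and Z (Rule 8), but Z is never established.

No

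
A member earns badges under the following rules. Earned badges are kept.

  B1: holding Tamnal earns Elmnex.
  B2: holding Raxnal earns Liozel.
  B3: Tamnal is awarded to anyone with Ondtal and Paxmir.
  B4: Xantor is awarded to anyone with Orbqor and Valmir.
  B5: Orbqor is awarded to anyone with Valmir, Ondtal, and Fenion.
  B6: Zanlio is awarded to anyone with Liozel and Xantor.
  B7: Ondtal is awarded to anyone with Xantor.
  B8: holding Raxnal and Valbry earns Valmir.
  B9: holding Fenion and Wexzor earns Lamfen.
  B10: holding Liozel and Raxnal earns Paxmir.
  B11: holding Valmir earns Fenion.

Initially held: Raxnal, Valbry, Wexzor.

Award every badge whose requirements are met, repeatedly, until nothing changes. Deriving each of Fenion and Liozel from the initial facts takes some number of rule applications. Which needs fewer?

Liozel: With Raxnal, Liozel is earned (B2). [1 rule application]
Fenion: With Raxnal and Valbry, Valmir is earned (B8). With Valmir, Fenion is earned (B11). [2 rule applications]
Liozel needs fewer.

Liozel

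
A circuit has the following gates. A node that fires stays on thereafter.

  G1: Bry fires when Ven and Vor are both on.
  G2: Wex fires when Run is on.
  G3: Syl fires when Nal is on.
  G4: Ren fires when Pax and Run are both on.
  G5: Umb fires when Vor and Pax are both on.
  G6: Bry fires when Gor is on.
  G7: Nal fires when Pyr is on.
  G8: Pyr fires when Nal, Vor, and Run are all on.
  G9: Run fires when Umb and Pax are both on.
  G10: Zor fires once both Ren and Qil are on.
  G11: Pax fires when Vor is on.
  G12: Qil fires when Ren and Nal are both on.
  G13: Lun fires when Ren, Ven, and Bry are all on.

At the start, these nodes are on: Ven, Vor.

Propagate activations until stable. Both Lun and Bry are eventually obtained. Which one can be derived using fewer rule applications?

Bry: G1: Ven and Vor on → Bry on. [1 rule application]
Lun: G1: Ven and Vor on → Bry on. Vor is on, so Pax fires (G11). G5: Vor and Pax on → Umb on. G9: Umb and Pax on → Run on. Pax and Run are on, so Ren fires (G4). G13: Ren, Ven, and Bry on → Lun on. [6 rule applications]
Bry needs fewer.

Bry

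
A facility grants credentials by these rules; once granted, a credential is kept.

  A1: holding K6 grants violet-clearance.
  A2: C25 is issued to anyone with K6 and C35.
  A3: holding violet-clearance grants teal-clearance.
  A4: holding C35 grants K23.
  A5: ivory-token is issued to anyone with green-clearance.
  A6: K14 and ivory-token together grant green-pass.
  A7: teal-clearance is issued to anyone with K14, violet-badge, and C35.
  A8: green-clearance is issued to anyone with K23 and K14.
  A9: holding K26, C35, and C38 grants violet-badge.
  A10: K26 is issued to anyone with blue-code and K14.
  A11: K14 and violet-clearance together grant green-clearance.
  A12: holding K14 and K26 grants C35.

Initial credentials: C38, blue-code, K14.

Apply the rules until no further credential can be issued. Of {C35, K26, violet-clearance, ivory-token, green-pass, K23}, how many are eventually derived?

5

Holding blue-code and K14 grants K26 (A10).
Holding K14 and K26 grants C35 (A12).
Holding C35 grants K23 (A4).
Holding K23 and K14 grants green-clearance (A8).
Holding green-clearance grants ivory-token (A5).
Holding K14 and ivory-token grants green-pass (A6).
C35: reached.
K26: reached.
violet-clearance would need K6 (A1), but K6 is never granted.
ivory-token: reached.
green-pass: reached.
K23: reached.
Reached: C35, K26, ivory-token, green-pass, and K23 — 5 of the 6.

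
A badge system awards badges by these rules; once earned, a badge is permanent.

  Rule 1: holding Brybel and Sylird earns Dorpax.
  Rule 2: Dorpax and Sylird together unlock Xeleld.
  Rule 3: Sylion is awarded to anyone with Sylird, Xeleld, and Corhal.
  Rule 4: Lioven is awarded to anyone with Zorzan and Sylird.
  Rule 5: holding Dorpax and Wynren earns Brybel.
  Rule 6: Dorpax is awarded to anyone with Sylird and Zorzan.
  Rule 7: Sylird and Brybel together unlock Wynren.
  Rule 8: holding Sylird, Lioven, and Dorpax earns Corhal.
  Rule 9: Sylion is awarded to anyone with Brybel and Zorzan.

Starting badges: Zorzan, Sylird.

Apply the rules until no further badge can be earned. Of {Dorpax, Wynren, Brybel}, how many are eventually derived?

1

With Sylird and Zorzan, Dorpax is earned (Rule 6).
Dorpax: reached.
Wynren would need Sylird and Brybel (Rule 7), but Brybel is never earned.
Brybel would need Dorpax and Wynren (Rule 5), but Wynren is never earned.
Reached: Dorpax — 1 of the 3.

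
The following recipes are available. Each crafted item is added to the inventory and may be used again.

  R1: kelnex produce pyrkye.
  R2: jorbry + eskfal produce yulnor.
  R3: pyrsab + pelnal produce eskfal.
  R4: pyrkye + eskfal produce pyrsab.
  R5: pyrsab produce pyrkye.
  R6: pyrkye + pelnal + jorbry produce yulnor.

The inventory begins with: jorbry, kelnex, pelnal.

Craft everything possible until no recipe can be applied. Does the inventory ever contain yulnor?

kelnex → pyrkye (R1).
Using R6, pyrkye, pelnal, and jorbry make yulnor.

Yes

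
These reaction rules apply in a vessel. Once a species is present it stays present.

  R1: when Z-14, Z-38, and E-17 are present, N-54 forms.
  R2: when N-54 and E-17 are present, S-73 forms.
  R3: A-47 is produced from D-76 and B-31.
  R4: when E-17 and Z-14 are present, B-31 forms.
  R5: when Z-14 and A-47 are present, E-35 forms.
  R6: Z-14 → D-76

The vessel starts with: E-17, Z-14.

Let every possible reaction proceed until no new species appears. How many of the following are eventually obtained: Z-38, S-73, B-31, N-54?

E-17 and Z-14 present → B-31 forms (R4).
No rule produces Z-38, and it is not given.
S-73 would need N-54 and E-17 (R2), but N-54 never forms.
B-31: reached.
N-54 would need Z-14, Z-38, and E-17 (R1), but Z-38 never forms.
Reached: B-31 — 1 of the 4.

1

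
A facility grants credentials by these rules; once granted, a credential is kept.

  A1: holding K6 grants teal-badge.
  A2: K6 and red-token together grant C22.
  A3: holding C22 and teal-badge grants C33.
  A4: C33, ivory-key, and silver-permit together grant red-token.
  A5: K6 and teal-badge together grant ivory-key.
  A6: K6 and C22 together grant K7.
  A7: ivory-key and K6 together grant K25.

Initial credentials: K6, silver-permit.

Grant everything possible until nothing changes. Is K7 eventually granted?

K7 would need K6 and C22 (A6), but C22 is never granted.

No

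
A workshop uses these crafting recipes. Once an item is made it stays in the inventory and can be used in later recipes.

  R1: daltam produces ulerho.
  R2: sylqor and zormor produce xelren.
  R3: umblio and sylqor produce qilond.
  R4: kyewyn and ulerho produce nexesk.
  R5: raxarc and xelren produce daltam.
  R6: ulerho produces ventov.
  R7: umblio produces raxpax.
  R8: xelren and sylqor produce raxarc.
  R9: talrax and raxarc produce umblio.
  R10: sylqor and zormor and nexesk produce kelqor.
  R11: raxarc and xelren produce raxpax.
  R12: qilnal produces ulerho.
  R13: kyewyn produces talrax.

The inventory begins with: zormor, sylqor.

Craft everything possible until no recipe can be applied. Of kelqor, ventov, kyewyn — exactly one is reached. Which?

ventov

sylqor and zormor → xelren (R2).
Using R8, xelren and sylqor make raxarc.
raxarc and xelren → daltam (R5).
Using R1, daltam makes ulerho.
ulerho → ventov (R6).
No rule produces kyewyn, and it is not given. kelqor would need sylqor, zormor, and nexesk (R10), but nexesk is never obtained.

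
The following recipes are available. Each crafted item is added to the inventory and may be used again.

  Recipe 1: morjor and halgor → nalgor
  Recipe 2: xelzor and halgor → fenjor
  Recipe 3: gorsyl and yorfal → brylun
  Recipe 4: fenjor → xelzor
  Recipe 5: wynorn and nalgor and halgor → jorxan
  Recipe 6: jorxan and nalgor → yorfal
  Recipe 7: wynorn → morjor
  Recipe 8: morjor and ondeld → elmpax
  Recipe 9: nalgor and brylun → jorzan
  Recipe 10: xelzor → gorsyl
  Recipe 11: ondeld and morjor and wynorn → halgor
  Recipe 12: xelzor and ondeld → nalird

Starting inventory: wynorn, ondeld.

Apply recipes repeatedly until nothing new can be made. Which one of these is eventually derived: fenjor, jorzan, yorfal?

yorfal

wynorn → morjor (Recipe 7).
Using Recipe 11, ondeld, morjor, and wynorn make halgor.
morjor and halgor → nalgor (Recipe 1).
wynorn and nalgor and halgor → jorxan (Recipe 5).
Using Recipe 6, jorxan and nalgor make yorfal.
jorzan would need nalgor and brylun (Recipe 9), but brylun is never obtained. fenjor would need xelzor and halgor (Recipe 2), but xelzor is never obtained.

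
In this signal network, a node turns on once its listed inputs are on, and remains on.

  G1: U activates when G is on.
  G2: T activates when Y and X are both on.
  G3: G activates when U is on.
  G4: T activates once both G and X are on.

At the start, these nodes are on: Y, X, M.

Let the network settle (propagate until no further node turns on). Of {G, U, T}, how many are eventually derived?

G2: Y and X on → T on.
G would need U (G3), but U never turns on.
U would need G (G1), but G never turns on.
T: reached.
Reached: T — 1 of the 3.

1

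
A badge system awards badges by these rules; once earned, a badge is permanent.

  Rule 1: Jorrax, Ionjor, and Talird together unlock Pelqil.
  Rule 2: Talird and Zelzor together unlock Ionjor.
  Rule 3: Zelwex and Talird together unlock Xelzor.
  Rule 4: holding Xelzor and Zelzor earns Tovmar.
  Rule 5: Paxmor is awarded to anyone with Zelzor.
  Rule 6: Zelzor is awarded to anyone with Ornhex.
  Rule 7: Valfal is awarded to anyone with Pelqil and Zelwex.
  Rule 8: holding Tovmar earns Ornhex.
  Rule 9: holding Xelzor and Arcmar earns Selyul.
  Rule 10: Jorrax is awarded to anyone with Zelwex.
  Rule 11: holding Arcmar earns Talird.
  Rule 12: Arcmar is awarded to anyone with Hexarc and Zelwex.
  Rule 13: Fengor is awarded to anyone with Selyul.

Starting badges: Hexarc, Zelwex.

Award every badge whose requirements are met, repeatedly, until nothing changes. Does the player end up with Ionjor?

Ionjor would need Talird and Zelzor (Rule 2), but Zelzor is never earned.

No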